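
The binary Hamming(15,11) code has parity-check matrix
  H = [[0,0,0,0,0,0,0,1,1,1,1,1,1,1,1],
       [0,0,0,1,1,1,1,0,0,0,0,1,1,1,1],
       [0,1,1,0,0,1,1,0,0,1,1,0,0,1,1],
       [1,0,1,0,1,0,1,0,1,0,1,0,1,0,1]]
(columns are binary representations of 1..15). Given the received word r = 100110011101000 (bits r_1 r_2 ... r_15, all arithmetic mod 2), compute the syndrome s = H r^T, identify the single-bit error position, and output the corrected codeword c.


s = (0, 1, 1, 1)^T, error position = 7, corrected codeword c = 100110111101000

Compute s = H r^T mod 2 one row at a time:
  s_1 = 1 + 1 + 1 + 0 + 1 + 0 + 0 + 0 = 4 ≡ 0 (mod 2).
  s_2 = 1 + 1 + 0 + 0 + 1 + 0 + 0 + 0 = 3 ≡ 1 (mod 2).
  s_3 = 0 + 0 + 0 + 0 + 1 + 0 + 0 + 0 = 1 ≡ 1 (mod 2).
  s_4 = 1 + 0 + 1 + 0 + 1 + 0 + 0 + 0 = 3 ≡ 1 (mod 2).
s = (0, 1, 1, 1)^T — this equals column 7 of H (binary 0111), so error is at position 7.
Correct: flip bit 7 of r = 100110011101000 to get c = 100110111101000.


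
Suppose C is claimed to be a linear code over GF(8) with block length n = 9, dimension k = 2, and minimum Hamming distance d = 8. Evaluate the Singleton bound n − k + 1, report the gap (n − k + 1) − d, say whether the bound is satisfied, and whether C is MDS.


Singleton RHS = n − k + 1 = 8, slack = 0, bound satisfied, MDS.

Singleton bound: d ≤ n − k + 1.
Here n = 9, k = 2, so n − k + 1 = 8.
Given d = 8, check d ≤ 8: YES.
Slack = (n − k + 1) − d = 0.
The code is MDS (slack = 0).
Description: the claimed parameters are [9, 2, 8]_8; such a code would be MDS (meets Singleton bound).


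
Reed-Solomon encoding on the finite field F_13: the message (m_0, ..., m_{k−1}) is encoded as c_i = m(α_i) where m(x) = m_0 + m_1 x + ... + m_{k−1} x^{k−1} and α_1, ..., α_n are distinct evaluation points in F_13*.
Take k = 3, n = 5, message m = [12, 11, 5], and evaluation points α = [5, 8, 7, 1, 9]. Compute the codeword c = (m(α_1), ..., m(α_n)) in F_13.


c = [10, 4, 9, 2, 9]

Message polynomial: m(x) = 12 + 11·x + 5·x^2 (mod 13).
For each evaluation point α_i, compute m(α_i) mod 13:
  α_1 = 5: Horner steps 5 → 10 → 10, so m(5) = 10.
  α_2 = 8: Horner steps 5 → 12 → 4, so m(8) = 4.
  α_3 = 7: Horner steps 5 → 7 → 9, so m(7) = 9.
  α_4 = 1: Horner steps 5 → 3 → 2, so m(1) = 2.
  α_5 = 9: Horner steps 5 → 4 → 9, so m(9) = 9.
Codeword c = [10, 4, 9, 2, 9] ∈ F_13^5.


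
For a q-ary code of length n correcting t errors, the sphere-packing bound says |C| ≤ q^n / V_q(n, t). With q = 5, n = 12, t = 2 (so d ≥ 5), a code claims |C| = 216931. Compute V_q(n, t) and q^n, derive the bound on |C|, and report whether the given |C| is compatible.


V_q(n, t) = 1105, q^n = 244140625, Hamming bound = 220941, |C| = 216931 ≤ bound (satisfied).

Step 1: Compute V_q(n, t) = Σ_{j=0}^2 C(n, j) (q−1)^j.
  j = 0: C(12,0)·(4)^0 = 1·1 = 1.
  j = 1: C(12,1)·(4)^1 = 12·4 = 48.
  j = 2: C(12,2)·(4)^2 = 66·16 = 1056.
  V_q(n, t) = 1 + 48 + 1056 = 1105.
Step 2: q^n = 5^12 = 244140625.
Step 3: Hamming bound ⌊q^n / V_q(n,t)⌋ = ⌊244140625/1105⌋ = 220941.
Step 4: Compare |C| = 216931 to 220941: satisfied.
The claimed |C| lies below the Hamming bound.


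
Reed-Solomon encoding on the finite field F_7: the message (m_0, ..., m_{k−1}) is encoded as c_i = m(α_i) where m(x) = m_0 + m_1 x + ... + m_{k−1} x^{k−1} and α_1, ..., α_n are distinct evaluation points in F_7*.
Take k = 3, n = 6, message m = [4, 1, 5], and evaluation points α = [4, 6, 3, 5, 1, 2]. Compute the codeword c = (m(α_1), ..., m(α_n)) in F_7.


c = [4, 1, 3, 1, 3, 5]

Message polynomial: m(x) = 4 + 1·x + 5·x^2 (mod 7).
For each evaluation point α_i, compute m(α_i) mod 7:
  α_1 = 4: Horner steps 5 → 0 → 4, so m(4) = 4.
  α_2 = 6: Horner steps 5 → 3 → 1, so m(6) = 1.
  α_3 = 3: Horner steps 5 → 2 → 3, so m(3) = 3.
  α_4 = 5: Horner steps 5 → 5 → 1, so m(5) = 1.
  α_5 = 1: Horner steps 5 → 6 → 3, so m(1) = 3.
  α_6 = 2: Horner steps 5 → 4 → 5, so m(2) = 5.
Codeword c = [4, 1, 3, 1, 3, 5] ∈ F_7^6.


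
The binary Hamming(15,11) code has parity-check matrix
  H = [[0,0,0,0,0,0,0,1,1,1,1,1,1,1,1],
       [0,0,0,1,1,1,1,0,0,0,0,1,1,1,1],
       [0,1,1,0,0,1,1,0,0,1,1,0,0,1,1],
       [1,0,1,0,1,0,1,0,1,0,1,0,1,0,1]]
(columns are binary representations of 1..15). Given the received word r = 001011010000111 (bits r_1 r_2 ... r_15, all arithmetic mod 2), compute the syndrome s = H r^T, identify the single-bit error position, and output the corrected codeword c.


s = (0, 1, 0, 0)^T, error position = 4, corrected codeword c = 001111010000111

Compute s = H r^T mod 2 one row at a time:
  s_1 = 1 + 0 + 0 + 0 + 0 + 1 + 1 + 1 = 4 ≡ 0 (mod 2).
  s_2 = 0 + 1 + 1 + 0 + 0 + 1 + 1 + 1 = 5 ≡ 1 (mod 2).
  s_3 = 0 + 1 + 1 + 0 + 0 + 0 + 1 + 1 = 4 ≡ 0 (mod 2).
  s_4 = 0 + 1 + 1 + 0 + 0 + 0 + 1 + 1 = 4 ≡ 0 (mod 2).
s = (0, 1, 0, 0)^T — this equals column 4 of H (binary 0100), so error is at position 4.
Correct: flip bit 4 of r = 001011010000111 to get c = 001111010000111.


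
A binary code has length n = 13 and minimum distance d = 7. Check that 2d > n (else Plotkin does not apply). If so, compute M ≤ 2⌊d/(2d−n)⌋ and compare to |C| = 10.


Plotkin bound M ≤ 14; given |C| = 10 ≤ bound (satisfied).

Check applicability: 2d = 14, n = 13.
2d − n = 1 > 0, so Plotkin applies.
Compute d/(2d−n) = 7/1 ≈ 7.0000.
⌊d/(2d−n)⌋ = 7.
Plotkin bound: M ≤ 2·7 = 14.
Given |C| = 10, check: satisfied.
This |C| is below the Plotkin bound.


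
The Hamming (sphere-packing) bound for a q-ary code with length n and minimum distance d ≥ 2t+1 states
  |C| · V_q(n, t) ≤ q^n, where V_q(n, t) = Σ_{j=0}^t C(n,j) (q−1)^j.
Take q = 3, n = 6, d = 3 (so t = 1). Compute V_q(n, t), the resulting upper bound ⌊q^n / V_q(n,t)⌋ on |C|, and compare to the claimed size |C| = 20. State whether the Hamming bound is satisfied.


V_q(n, t) = 13, q^n = 729, Hamming bound = 56, |C| = 20 ≤ bound (satisfied).

Step 1: Compute V_q(n, t) = Σ_{j=0}^1 C(n, j) (q−1)^j.
  j = 0: C(6,0)·(2)^0 = 1·1 = 1.
  j = 1: C(6,1)·(2)^1 = 6·2 = 12.
  V_q(n, t) = 1 + 12 = 13.
Step 2: q^n = 3^6 = 729.
Step 3: Hamming bound ⌊q^n / V_q(n,t)⌋ = ⌊729/13⌋ = 56.
Step 4: Compare |C| = 20 to 56: satisfied.
The claimed |C| lies below the Hamming bound.


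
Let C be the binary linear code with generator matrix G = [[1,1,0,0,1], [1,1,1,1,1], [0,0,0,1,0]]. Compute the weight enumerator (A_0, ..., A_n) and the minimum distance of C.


Weight distribution: A_0 = 1, A_1 = 2, A_2 = 1, A_3 = 1, A_4 = 2, A_5 = 1. Minimum distance d = 1.

Enumerate all 2^3 = 8 messages m ∈ F_2^3.
For each, compute codeword c = mG in F_2^5, then tally its weight.
  m = 000 → c = 00000, weight = 0.
  m = 100 → c = 11001, weight = 3.
  m = 010 → c = 11111, weight = 5.
  m = 110 → c = 00110, weight = 2.
  m = 001 → c = 00010, weight = 1.
  m = 101 → c = 11011, weight = 4.
  m = 011 → c = 11101, weight = 4.
  m = 111 → c = 00100, weight = 1.
Tally weights:
  weight 0: 1 codewords.
  weight 1: 2 codewords.
  weight 2: 1 codewords.
  weight 3: 1 codewords.
  weight 4: 2 codewords.
  weight 5: 1 codewords.
Minimum distance d = smallest w > 0 with A_w > 0 = 1.
Sanity: Σ A_w = 8 = 2^3 = 8 ✓.


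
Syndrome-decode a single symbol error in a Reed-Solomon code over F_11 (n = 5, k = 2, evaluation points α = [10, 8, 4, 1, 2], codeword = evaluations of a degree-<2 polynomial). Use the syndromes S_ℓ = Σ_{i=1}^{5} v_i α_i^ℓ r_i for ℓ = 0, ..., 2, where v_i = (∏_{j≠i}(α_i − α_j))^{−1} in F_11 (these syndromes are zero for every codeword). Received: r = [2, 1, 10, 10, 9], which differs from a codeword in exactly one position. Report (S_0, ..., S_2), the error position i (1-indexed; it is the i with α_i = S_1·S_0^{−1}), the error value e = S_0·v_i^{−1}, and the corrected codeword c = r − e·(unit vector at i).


S = (9, 9, 9), error at position 4, error magnitude e = 7, c = [2, 1, 10, 3, 9].

Step 1: column multipliers v_i = (∏_{j≠i}(α_i − α_j))^{−1} mod 11.
  i = 1 (α = 10): (10−8)(10−4)(10−1)(10−2) = 2·6·9·8 = 864 ≡ 6, so v_1 = 6^{−1} = 2 (mod 11).
  i = 2 (α = 8): (8−10)(8−4)(8−1)(8−2) = (−2)·4·7·6 = −336 ≡ 5, so v_2 = 5^{−1} = 9 (mod 11).
  i = 3 (α = 4): (4−10)(4−8)(4−1)(4−2) = (−6)·(−4)·3·2 = 144 ≡ 1, so v_3 = 1^{−1} = 1 (mod 11).
  i = 4 (α = 1): (1−10)(1−8)(1−4)(1−2) = (−9)·(−7)·(−3)·(−1) = 189 ≡ 2, so v_4 = 2^{−1} = 6 (mod 11).
  i = 5 (α = 2): (2−10)(2−8)(2−4)(2−1) = (−8)·(−6)·(−2)·1 = −96 ≡ 3, so v_5 = 3^{−1} = 4 (mod 11).
  v = [2, 9, 1, 6, 4].
Step 2: syndromes of r = [2, 1, 10, 10, 9] (all sums mod 11).
  S_0 = Σ v_i r_i = 2·2 + 9·1 + 1·10 + 6·10 + 4·9 = 119 ≡ 9.
  S_1 = Σ v_i α_i r_i = 2·10·2 + 9·8·1 + 1·4·10 + 6·1·10 + 4·2·9 = 284 ≡ 9.
  α_i^2 mod 11 = [1, 9, 5, 1, 4].
  S_2 = Σ v_i α_i^2 r_i = 2·1·2 + 9·9·1 + 1·5·10 + 6·1·10 + 4·4·9 = 339 ≡ 9.
  S = (9, 9, 9) ≠ 0, so r is not a codeword (an error is present).
Step 3: locate the error. For a single error e at position i, S_ℓ = v_i·e·α_i^ℓ, so α_err = S_1/S_0.
  S_0^{−1} = 9^{−1} = 5 (mod 11), so α_err = 9·5 = 45 ≡ 1 = α_4. Error position i = 4.
  Consistency check: S_2/S_1 = 9·5 = 45 ≡ 1 = α_err ✓ (single-error assumption holds).
Step 4: error magnitude e = S_0/v_4 = S_0·∏_{j≠4}(α_4 − α_j) = 9·2 = 18 ≡ 7 (mod 11).
Step 5: correct position 4: c_4 = r_4 − e = 10 − 7 ≡ 3 (mod 11). Hence c = [2, 1, 10, 3, 9].
  Check: interpolating c through the α_i gives m(x) = 8 + 6·x (degree < 2) with m(α_i) = c_i for every i, so c is indeed a codeword.


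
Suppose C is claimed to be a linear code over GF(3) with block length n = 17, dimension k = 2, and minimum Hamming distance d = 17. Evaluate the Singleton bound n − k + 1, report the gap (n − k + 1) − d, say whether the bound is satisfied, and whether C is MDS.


Singleton RHS = n − k + 1 = 16, slack = -1, bound violated (no such code; not MDS).

Singleton bound: d ≤ n − k + 1.
Here n = 17, k = 2, so n − k + 1 = 16.
Given d = 17, check d ≤ 16: NO.
Slack = (n − k + 1) − d = -1.
The slack is negative: d = 17 exceeds n − k + 1 = 16 by 1, so the Singleton bound is violated and no linear [17, 2, 17]_3 code can exist. In particular it is not MDS (MDS requires d = n − k + 1 exactly).
Description: the claimed parameters are [17, 2, 17]_3; such a code would be impossible (violates the Singleton bound).


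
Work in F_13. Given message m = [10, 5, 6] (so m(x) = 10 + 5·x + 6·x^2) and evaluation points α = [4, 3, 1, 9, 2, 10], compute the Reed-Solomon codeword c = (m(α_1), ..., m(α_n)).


c = [9, 1, 8, 8, 5, 10]

Message polynomial: m(x) = 10 + 5·x + 6·x^2 (mod 13).
For each evaluation point α_i, compute m(α_i) mod 13:
  α_1 = 4: Horner steps 6 → 3 → 9, so m(4) = 9.
  α_2 = 3: Horner steps 6 → 10 → 1, so m(3) = 1.
  α_3 = 1: Horner steps 6 → 11 → 8, so m(1) = 8.
  α_4 = 9: Horner steps 6 → 7 → 8, so m(9) = 8.
  α_5 = 2: Horner steps 6 → 4 → 5, so m(2) = 5.
  α_6 = 10: Horner steps 6 → 0 → 10, so m(10) = 10.
Codeword c = [9, 1, 8, 8, 5, 10] ∈ F_13^6.


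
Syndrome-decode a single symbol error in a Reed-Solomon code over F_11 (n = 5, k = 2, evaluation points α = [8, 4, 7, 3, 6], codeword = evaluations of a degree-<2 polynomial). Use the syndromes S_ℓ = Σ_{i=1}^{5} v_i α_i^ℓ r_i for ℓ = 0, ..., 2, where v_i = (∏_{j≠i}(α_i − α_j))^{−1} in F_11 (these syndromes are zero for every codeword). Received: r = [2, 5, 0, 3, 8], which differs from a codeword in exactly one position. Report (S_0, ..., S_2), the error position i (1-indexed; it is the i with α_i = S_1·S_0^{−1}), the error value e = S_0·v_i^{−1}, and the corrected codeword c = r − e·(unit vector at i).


S = (10, 5, 8), error at position 5, error magnitude e = 10, c = [2, 5, 0, 3, 9].

Step 1: column multipliers v_i = (∏_{j≠i}(α_i − α_j))^{−1} mod 11.
  i = 1 (α = 8): (8−4)(8−7)(8−3)(8−6) = 4·1·5·2 = 40 ≡ 7, so v_1 = 7^{−1} = 8 (mod 11).
  i = 2 (α = 4): (4−8)(4−7)(4−3)(4−6) = (−4)·(−3)·1·(−2) = −24 ≡ 9, so v_2 = 9^{−1} = 5 (mod 11).
  i = 3 (α = 7): (7−8)(7−4)(7−3)(7−6) = (−1)·3·4·1 = −12 ≡ 10, so v_3 = 10^{−1} = 10 (mod 11).
  i = 4 (α = 3): (3−8)(3−4)(3−7)(3−6) = (−5)·(−1)·(−4)·(−3) = 60 ≡ 5, so v_4 = 5^{−1} = 9 (mod 11).
  i = 5 (α = 6): (6−8)(6−4)(6−7)(6−3) = (−2)·2·(−1)·3 = 12 ≡ 1, so v_5 = 1^{−1} = 1 (mod 11).
  v = [8, 5, 10, 9, 1].
Step 2: syndromes of r = [2, 5, 0, 3, 8] (all sums mod 11).
  S_0 = Σ v_i r_i = 8·2 + 5·5 + 10·0 + 9·3 + 1·8 = 76 ≡ 10.
  S_1 = Σ v_i α_i r_i = 8·8·2 + 5·4·5 + 10·7·0 + 9·3·3 + 1·6·8 = 357 ≡ 5.
  α_i^2 mod 11 = [9, 5, 5, 9, 3].
  S_2 = Σ v_i α_i^2 r_i = 8·9·2 + 5·5·5 + 10·5·0 + 9·9·3 + 1·3·8 = 536 ≡ 8.
  S = (10, 5, 8) ≠ 0, so r is not a codeword (an error is present).
Step 3: locate the error. For a single error e at position i, S_ℓ = v_i·e·α_i^ℓ, so α_err = S_1/S_0.
  S_0^{−1} = 10^{−1} = 10 (mod 11), so α_err = 5·10 = 50 ≡ 6 = α_5. Error position i = 5.
  Consistency check: S_2/S_1 = 8·9 = 72 ≡ 6 = α_err ✓ (single-error assumption holds).
Step 4: error magnitude e = S_0/v_5 = S_0·∏_{j≠5}(α_5 − α_j) = 10·1 = 10 ≡ 10 (mod 11).
Step 5: correct position 5: c_5 = r_5 − e = 8 − 10 ≡ 9 (mod 11). Hence c = [2, 5, 0, 3, 9].
  Check: interpolating c through the α_i gives m(x) = 8 + 2·x (degree < 2) with m(α_i) = c_i for every i, so c is indeed a codeword.


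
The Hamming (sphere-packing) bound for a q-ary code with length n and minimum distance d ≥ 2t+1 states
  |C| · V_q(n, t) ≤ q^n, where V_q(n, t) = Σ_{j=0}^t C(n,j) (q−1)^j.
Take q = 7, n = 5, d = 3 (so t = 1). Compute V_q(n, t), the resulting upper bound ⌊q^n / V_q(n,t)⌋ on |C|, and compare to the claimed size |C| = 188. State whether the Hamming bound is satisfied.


V_q(n, t) = 31, q^n = 16807, Hamming bound = 542, |C| = 188 ≤ bound (satisfied).

Step 1: Compute V_q(n, t) = Σ_{j=0}^1 C(n, j) (q−1)^j.
  j = 0: C(5,0)·(6)^0 = 1·1 = 1.
  j = 1: C(5,1)·(6)^1 = 5·6 = 30.
  V_q(n, t) = 1 + 30 = 31.
Step 2: q^n = 7^5 = 16807.
Step 3: Hamming bound ⌊q^n / V_q(n,t)⌋ = ⌊16807/31⌋ = 542.
Step 4: Compare |C| = 188 to 542: satisfied.
The claimed |C| lies below the Hamming bound.


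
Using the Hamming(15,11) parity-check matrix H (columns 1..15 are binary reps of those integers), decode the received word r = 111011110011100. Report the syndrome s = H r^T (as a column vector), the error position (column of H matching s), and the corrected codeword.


s = (0, 1, 1, 0)^T, error position = 6, corrected codeword c = 111010110011100

Compute s = H r^T mod 2 one row at a time:
  s_1 = 1 + 0 + 0 + 1 + 1 + 1 + 0 + 0 = 4 ≡ 0 (mod 2).
  s_2 = 0 + 1 + 1 + 1 + 1 + 1 + 0 + 0 = 5 ≡ 1 (mod 2).
  s_3 = 1 + 1 + 1 + 1 + 0 + 1 + 0 + 0 = 5 ≡ 1 (mod 2).
  s_4 = 1 + 1 + 1 + 1 + 0 + 1 + 1 + 0 = 6 ≡ 0 (mod 2).
s = (0, 1, 1, 0)^T — this equals column 6 of H (binary 0110), so error is at position 6.
Correct: flip bit 6 of r = 111011110011100 to get c = 111010110011100.


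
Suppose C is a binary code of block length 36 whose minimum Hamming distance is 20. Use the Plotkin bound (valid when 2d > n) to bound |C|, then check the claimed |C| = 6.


Plotkin bound M ≤ 10; given |C| = 6 ≤ bound (satisfied).

Check applicability: 2d = 40, n = 36.
2d − n = 4 > 0, so Plotkin applies.
Compute d/(2d−n) = 20/4 ≈ 5.0000.
⌊d/(2d−n)⌋ = 5.
Plotkin bound: M ≤ 2·5 = 10.
Given |C| = 6, check: satisfied.
This |C| is below the Plotkin bound.


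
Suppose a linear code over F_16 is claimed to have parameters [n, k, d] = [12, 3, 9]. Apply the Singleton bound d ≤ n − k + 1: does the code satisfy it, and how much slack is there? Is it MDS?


Singleton RHS = n − k + 1 = 10, slack = 1, bound satisfied, not MDS.

Singleton bound: d ≤ n − k + 1.
Here n = 12, k = 3, so n − k + 1 = 10.
Given d = 9, check d ≤ 10: YES.
Slack = (n − k + 1) − d = 1.
The code is NOT MDS (slack = 1 > 0).
Description: the claimed parameters are [12, 3, 9]_16; such a code would be non-MDS.


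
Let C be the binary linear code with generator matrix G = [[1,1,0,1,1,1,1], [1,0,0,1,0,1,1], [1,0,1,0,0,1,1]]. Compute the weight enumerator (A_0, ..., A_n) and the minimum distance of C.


Weight distribution: A_0 = 1, A_2 = 2, A_4 = 3, A_6 = 2. Minimum distance d = 2.

Enumerate all 2^3 = 8 messages m ∈ F_2^3.
For each, compute codeword c = mG in F_2^7, then tally its weight.
  m = 000 → c = 0000000, weight = 0.
  m = 100 → c = 1101111, weight = 6.
  m = 010 → c = 1001011, weight = 4.
  m = 110 → c = 0100100, weight = 2.
  m = 001 → c = 1010011, weight = 4.
  m = 101 → c = 0111100, weight = 4.
  m = 011 → c = 0011000, weight = 2.
  m = 111 → c = 1110111, weight = 6.
Tally weights:
  weight 0: 1 codewords.
  weight 2: 2 codewords.
  weight 4: 3 codewords.
  weight 6: 2 codewords.
Minimum distance d = smallest w > 0 with A_w > 0 = 2.
Sanity: Σ A_w = 8 = 2^3 = 8 ✓.


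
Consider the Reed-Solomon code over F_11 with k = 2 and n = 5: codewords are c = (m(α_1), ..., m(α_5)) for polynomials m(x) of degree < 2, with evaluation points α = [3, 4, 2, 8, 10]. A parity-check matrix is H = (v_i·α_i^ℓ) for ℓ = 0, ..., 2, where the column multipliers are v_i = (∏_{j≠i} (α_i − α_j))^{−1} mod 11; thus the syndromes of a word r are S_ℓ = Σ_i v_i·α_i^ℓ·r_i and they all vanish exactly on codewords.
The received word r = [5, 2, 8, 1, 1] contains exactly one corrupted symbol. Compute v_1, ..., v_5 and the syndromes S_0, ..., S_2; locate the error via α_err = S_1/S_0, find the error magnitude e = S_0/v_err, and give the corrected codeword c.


S = (6, 5, 6), error at position 5, error magnitude e = 6, c = [5, 2, 8, 1, 6].

Step 1: column multipliers v_i = (∏_{j≠i}(α_i − α_j))^{−1} mod 11.
  i = 1 (α = 3): (3−4)(3−2)(3−8)(3−10) = (−1)·1·(−5)·(−7) = −35 ≡ 9, so v_1 = 9^{−1} = 5 (mod 11).
  i = 2 (α = 4): (4−3)(4−2)(4−8)(4−10) = 1·2·(−4)·(−6) = 48 ≡ 4, so v_2 = 4^{−1} = 3 (mod 11).
  i = 3 (α = 2): (2−3)(2−4)(2−8)(2−10) = (−1)·(−2)·(−6)·(−8) = 96 ≡ 8, so v_3 = 8^{−1} = 7 (mod 11).
  i = 4 (α = 8): (8−3)(8−4)(8−2)(8−10) = 5·4·6·(−2) = −240 ≡ 2, so v_4 = 2^{−1} = 6 (mod 11).
  i = 5 (α = 10): (10−3)(10−4)(10−2)(10−8) = 7·6·8·2 = 672 ≡ 1, so v_5 = 1^{−1} = 1 (mod 11).
  v = [5, 3, 7, 6, 1].
Step 2: syndromes of r = [5, 2, 8, 1, 1] (all sums mod 11).
  S_0 = Σ v_i r_i = 5·5 + 3·2 + 7·8 + 6·1 + 1·1 = 94 ≡ 6.
  S_1 = Σ v_i α_i r_i = 5·3·5 + 3·4·2 + 7·2·8 + 6·8·1 + 1·10·1 = 269 ≡ 5.
  α_i^2 mod 11 = [9, 5, 4, 9, 1].
  S_2 = Σ v_i α_i^2 r_i = 5·9·5 + 3·5·2 + 7·4·8 + 6·9·1 + 1·1·1 = 534 ≡ 6.
  S = (6, 5, 6) ≠ 0, so r is not a codeword (an error is present).
Step 3: locate the error. For a single error e at position i, S_ℓ = v_i·e·α_i^ℓ, so α_err = S_1/S_0.
  S_0^{−1} = 6^{−1} = 2 (mod 11), so α_err = 5·2 = 10 ≡ 10 = α_5. Error position i = 5.
  Consistency check: S_2/S_1 = 6·9 = 54 ≡ 10 = α_err ✓ (single-error assumption holds).
Step 4: error magnitude e = S_0/v_5 = S_0·∏_{j≠5}(α_5 − α_j) = 6·1 = 6 ≡ 6 (mod 11).
Step 5: correct position 5: c_5 = r_5 − e = 1 − 6 ≡ 6 (mod 11). Hence c = [5, 2, 8, 1, 6].
  Check: interpolating c through the α_i gives m(x) = 3 + 8·x (degree < 2) with m(α_i) = c_i for every i, so c is indeed a codeword.


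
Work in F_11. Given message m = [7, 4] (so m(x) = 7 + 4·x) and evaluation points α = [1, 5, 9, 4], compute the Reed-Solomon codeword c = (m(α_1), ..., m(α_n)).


c = [0, 5, 10, 1]

Message polynomial: m(x) = 7 + 4·x (mod 11).
For each evaluation point α_i, compute m(α_i) mod 11:
  α_1 = 1: Horner steps 4 → 0, so m(1) = 0.
  α_2 = 5: Horner steps 4 → 5, so m(5) = 5.
  α_3 = 9: Horner steps 4 → 10, so m(9) = 10.
  α_4 = 4: Horner steps 4 → 1, so m(4) = 1.
Codeword c = [0, 5, 10, 1] ∈ F_11^4.


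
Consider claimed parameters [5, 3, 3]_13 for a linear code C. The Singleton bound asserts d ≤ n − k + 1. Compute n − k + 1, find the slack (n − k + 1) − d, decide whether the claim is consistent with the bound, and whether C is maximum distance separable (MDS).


Singleton RHS = n − k + 1 = 3, slack = 0, bound satisfied, MDS.

Singleton bound: d ≤ n − k + 1.
Here n = 5, k = 3, so n − k + 1 = 3.
Given d = 3, check d ≤ 3: YES.
Slack = (n − k + 1) − d = 0.
The code is MDS (slack = 0).
Description: the claimed parameters are [5, 3, 3]_13; such a code would be MDS (meets Singleton bound).


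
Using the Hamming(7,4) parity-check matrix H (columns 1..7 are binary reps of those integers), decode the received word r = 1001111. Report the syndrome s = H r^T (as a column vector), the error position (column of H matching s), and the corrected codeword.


s = (0, 0, 1)^T, error position = 1, corrected codeword c = 0001111

Compute s = H r^T mod 2 one row at a time:
  s_1 = 1 + 1 + 1 + 1 = 4 ≡ 0 (mod 2).
  s_2 = 0 + 0 + 1 + 1 = 2 ≡ 0 (mod 2).
  s_3 = 1 + 0 + 1 + 1 = 3 ≡ 1 (mod 2).
s = (0, 0, 1)^T — this equals column 1 of H (binary 001), so error is at position 1.
Correct: flip bit 1 of r = 1001111 to get c = 0001111.


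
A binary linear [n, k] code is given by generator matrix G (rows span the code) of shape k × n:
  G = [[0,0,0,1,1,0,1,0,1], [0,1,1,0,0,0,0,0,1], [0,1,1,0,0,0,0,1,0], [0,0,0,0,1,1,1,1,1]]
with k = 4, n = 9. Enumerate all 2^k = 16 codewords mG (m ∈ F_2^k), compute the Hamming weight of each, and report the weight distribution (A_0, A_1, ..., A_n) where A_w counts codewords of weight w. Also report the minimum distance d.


Weight distribution: A_0 = 1, A_2 = 1, A_3 = 5, A_4 = 3, A_5 = 2, A_6 = 3, A_7 = 1. Minimum distance d = 2.

Enumerate all 2^4 = 16 messages m ∈ F_2^4.
For each, compute codeword c = mG in F_2^9, then tally its weight.
  m = 0000 → c = 000000000, weight = 0.
  m = 1000 → c = 000110101, weight = 4.
  m = 0100 → c = 011000001, weight = 3.
  m = 1100 → c = 011110100, weight = 5.
  m = 0010 → c = 011000010, weight = 3.
  m = 1010 → c = 011110111, weight = 7.
  m = 0110 → c = 000000011, weight = 2.
  m = 1110 → c = 000110110, weight = 4.
  m = 0001 → c = 000011111, weight = 5.
  m = 1001 → c = 000101010, weight = 3.
  m = 0101 → c = 011011110, weight = 6.
  m = 1101 → c = 011101011, weight = 6.
  m = 0011 → c = 011011101, weight = 6.
  m = 1011 → c = 011101000, weight = 4.
  m = 0111 → c = 000011100, weight = 3.
  m = 1111 → c = 000101001, weight = 3.
Tally weights:
  weight 0: 1 codewords.
  weight 2: 1 codewords.
  weight 3: 5 codewords.
  weight 4: 3 codewords.
  weight 5: 2 codewords.
  weight 6: 3 codewords.
  weight 7: 1 codewords.
Minimum distance d = smallest w > 0 with A_w > 0 = 2.
Sanity: Σ A_w = 16 = 2^4 = 16 ✓.


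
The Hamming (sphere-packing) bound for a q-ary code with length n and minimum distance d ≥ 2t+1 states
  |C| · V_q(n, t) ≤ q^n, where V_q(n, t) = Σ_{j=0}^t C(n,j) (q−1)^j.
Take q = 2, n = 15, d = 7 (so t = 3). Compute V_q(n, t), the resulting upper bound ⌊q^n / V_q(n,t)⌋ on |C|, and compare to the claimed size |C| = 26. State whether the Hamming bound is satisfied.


V_q(n, t) = 576, q^n = 32768, Hamming bound = 56, |C| = 26 ≤ bound (satisfied).

Step 1: Compute V_q(n, t) = Σ_{j=0}^3 C(n, j) (q−1)^j.
  j = 0: C(15,0)·(1)^0 = 1·1 = 1.
  j = 1: C(15,1)·(1)^1 = 15·1 = 15.
  j = 2: C(15,2)·(1)^2 = 105·1 = 105.
  j = 3: C(15,3)·(1)^3 = 455·1 = 455.
  V_q(n, t) = 1 + 15 + 105 + 455 = 576.
Step 2: q^n = 2^15 = 32768.
Step 3: Hamming bound ⌊q^n / V_q(n,t)⌋ = ⌊32768/576⌋ = 56.
Step 4: Compare |C| = 26 to 56: satisfied.
The claimed |C| lies below the Hamming bound.


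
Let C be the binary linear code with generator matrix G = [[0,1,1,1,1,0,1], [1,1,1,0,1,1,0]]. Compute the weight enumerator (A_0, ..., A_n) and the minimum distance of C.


Weight distribution: A_0 = 1, A_4 = 1, A_5 = 2. Minimum distance d = 4.

Enumerate all 2^2 = 4 messages m ∈ F_2^2.
For each, compute codeword c = mG in F_2^7, then tally its weight.
  m = 00 → c = 0000000, weight = 0.
  m = 10 → c = 0111101, weight = 5.
  m = 01 → c = 1110110, weight = 5.
  m = 11 → c = 1001011, weight = 4.
Tally weights:
  weight 0: 1 codewords.
  weight 4: 1 codewords.
  weight 5: 2 codewords.
Minimum distance d = smallest w > 0 with A_w > 0 = 4.
Sanity: Σ A_w = 4 = 2^2 = 4 ✓.


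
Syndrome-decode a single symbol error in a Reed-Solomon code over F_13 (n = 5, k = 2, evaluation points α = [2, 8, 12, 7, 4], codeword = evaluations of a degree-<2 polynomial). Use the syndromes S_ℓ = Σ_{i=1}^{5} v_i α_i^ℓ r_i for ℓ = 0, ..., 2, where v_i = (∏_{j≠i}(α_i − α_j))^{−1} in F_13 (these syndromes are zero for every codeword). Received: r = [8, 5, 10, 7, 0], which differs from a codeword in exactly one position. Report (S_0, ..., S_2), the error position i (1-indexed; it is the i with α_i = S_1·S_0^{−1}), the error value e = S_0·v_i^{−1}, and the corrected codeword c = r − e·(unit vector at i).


S = (2, 4, 8), error at position 1, error magnitude e = 4, c = [4, 5, 10, 7, 0].

Step 1: column multipliers v_i = (∏_{j≠i}(α_i − α_j))^{−1} mod 13.
  i = 1 (α = 2): (2−8)(2−12)(2−7)(2−4) = (−6)·(−10)·(−5)·(−2) = 600 ≡ 2, so v_1 = 2^{−1} = 7 (mod 13).
  i = 2 (α = 8): (8−2)(8−12)(8−7)(8−4) = 6·(−4)·1·4 = −96 ≡ 8, so v_2 = 8^{−1} = 5 (mod 13).
  i = 3 (α = 12): (12−2)(12−8)(12−7)(12−4) = 10·4·5·8 = 1600 ≡ 1, so v_3 = 1^{−1} = 1 (mod 13).
  i = 4 (α = 7): (7−2)(7−8)(7−12)(7−4) = 5·(−1)·(−5)·3 = 75 ≡ 10, so v_4 = 10^{−1} = 4 (mod 13).
  i = 5 (α = 4): (4−2)(4−8)(4−12)(4−7) = 2·(−4)·(−8)·(−3) = −192 ≡ 3, so v_5 = 3^{−1} = 9 (mod 13).
  v = [7, 5, 1, 4, 9].
Step 2: syndromes of r = [8, 5, 10, 7, 0] (all sums mod 13).
  S_0 = Σ v_i r_i = 7·8 + 5·5 + 1·10 + 4·7 + 9·0 = 119 ≡ 2.
  S_1 = Σ v_i α_i r_i = 7·2·8 + 5·8·5 + 1·12·10 + 4·7·7 + 9·4·0 = 628 ≡ 4.
  α_i^2 mod 13 = [4, 12, 1, 10, 3].
  S_2 = Σ v_i α_i^2 r_i = 7·4·8 + 5·12·5 + 1·1·10 + 4·10·7 + 9·3·0 = 814 ≡ 8.
  S = (2, 4, 8) ≠ 0, so r is not a codeword (an error is present).
Step 3: locate the error. For a single error e at position i, S_ℓ = v_i·e·α_i^ℓ, so α_err = S_1/S_0.
  S_0^{−1} = 2^{−1} = 7 (mod 13), so α_err = 4·7 = 28 ≡ 2 = α_1. Error position i = 1.
  Consistency check: S_2/S_1 = 8·10 = 80 ≡ 2 = α_err ✓ (single-error assumption holds).
Step 4: error magnitude e = S_0/v_1 = S_0·∏_{j≠1}(α_1 − α_j) = 2·2 = 4 ≡ 4 (mod 13).
Step 5: correct position 1: c_1 = r_1 − e = 8 − 4 ≡ 4 (mod 13). Hence c = [4, 5, 10, 7, 0].
  Check: interpolating c through the α_i gives m(x) = 8 + 11·x (degree < 2) with m(α_i) = c_i for every i, so c is indeed a codeword.


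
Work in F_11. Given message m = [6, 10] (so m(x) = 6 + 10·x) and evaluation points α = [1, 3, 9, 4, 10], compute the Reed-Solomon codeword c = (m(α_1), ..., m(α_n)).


c = [5, 3, 8, 2, 7]

Message polynomial: m(x) = 6 + 10·x (mod 11).
For each evaluation point α_i, compute m(α_i) mod 11:
  α_1 = 1: Horner steps 10 → 5, so m(1) = 5.
  α_2 = 3: Horner steps 10 → 3, so m(3) = 3.
  α_3 = 9: Horner steps 10 → 8, so m(9) = 8.
  α_4 = 4: Horner steps 10 → 2, so m(4) = 2.
  α_5 = 10: Horner steps 10 → 7, so m(10) = 7.
Codeword c = [5, 3, 8, 2, 7] ∈ F_11^5.


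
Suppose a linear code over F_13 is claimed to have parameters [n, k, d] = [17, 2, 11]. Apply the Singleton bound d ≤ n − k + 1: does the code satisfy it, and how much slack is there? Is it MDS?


Singleton RHS = n − k + 1 = 16, slack = 5, bound satisfied, not MDS.

Singleton bound: d ≤ n − k + 1.
Here n = 17, k = 2, so n − k + 1 = 16.
Given d = 11, check d ≤ 16: YES.
Slack = (n − k + 1) − d = 5.
The code is NOT MDS (slack = 5 > 0).
Description: the claimed parameters are [17, 2, 11]_13; such a code would be non-MDS.


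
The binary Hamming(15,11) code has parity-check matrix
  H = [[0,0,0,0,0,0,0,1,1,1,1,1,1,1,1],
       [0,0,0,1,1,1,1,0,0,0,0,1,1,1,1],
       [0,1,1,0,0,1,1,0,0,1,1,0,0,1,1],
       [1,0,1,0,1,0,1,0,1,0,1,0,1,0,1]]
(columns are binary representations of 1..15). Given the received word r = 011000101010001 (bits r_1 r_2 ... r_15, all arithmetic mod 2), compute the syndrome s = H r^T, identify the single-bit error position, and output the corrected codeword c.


s = (1, 0, 1, 1)^T, error position = 11, corrected codeword c = 011000101000001

Compute s = H r^T mod 2 one row at a time:
  s_1 = 0 + 1 + 0 + 1 + 0 + 0 + 0 + 1 = 3 ≡ 1 (mod 2).
  s_2 = 0 + 0 + 0 + 1 + 0 + 0 + 0 + 1 = 2 ≡ 0 (mod 2).
  s_3 = 1 + 1 + 0 + 1 + 0 + 1 + 0 + 1 = 5 ≡ 1 (mod 2).
  s_4 = 0 + 1 + 0 + 1 + 1 + 1 + 0 + 1 = 5 ≡ 1 (mod 2).
s = (1, 0, 1, 1)^T — this equals column 11 of H (binary 1011), so error is at position 11.
Correct: flip bit 11 of r = 011000101010001 to get c = 011000101000001.


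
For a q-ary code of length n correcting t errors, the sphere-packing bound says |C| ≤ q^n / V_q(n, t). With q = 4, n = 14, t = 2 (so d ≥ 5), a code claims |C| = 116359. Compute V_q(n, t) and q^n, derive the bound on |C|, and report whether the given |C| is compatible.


V_q(n, t) = 862, q^n = 268435456, Hamming bound = 311410, |C| = 116359 ≤ bound (satisfied).

Step 1: Compute V_q(n, t) = Σ_{j=0}^2 C(n, j) (q−1)^j.
  j = 0: C(14,0)·(3)^0 = 1·1 = 1.
  j = 1: C(14,1)·(3)^1 = 14·3 = 42.
  j = 2: C(14,2)·(3)^2 = 91·9 = 819.
  V_q(n, t) = 1 + 42 + 819 = 862.
Step 2: q^n = 4^14 = 268435456.
Step 3: Hamming bound ⌊q^n / V_q(n,t)⌋ = ⌊268435456/862⌋ = 311410.
Step 4: Compare |C| = 116359 to 311410: satisfied.
The claimed |C| lies below the Hamming bound.


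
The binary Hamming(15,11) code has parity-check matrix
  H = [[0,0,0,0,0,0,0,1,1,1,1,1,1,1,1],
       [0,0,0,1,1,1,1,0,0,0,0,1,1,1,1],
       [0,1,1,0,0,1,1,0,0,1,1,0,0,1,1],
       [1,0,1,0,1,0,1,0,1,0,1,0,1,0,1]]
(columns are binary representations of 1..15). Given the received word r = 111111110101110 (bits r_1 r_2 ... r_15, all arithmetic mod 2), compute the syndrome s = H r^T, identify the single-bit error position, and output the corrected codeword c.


s = (1, 1, 0, 1)^T, error position = 13, corrected codeword c = 111111110101010

Compute s = H r^T mod 2 one row at a time:
  s_1 = 1 + 0 + 1 + 0 + 1 + 1 + 1 + 0 = 5 ≡ 1 (mod 2).
  s_2 = 1 + 1 + 1 + 1 + 1 + 1 + 1 + 0 = 7 ≡ 1 (mod 2).
  s_3 = 1 + 1 + 1 + 1 + 1 + 0 + 1 + 0 = 6 ≡ 0 (mod 2).
  s_4 = 1 + 1 + 1 + 1 + 0 + 0 + 1 + 0 = 5 ≡ 1 (mod 2).
s = (1, 1, 0, 1)^T — this equals column 13 of H (binary 1101), so error is at position 13.
Correct: flip bit 13 of r = 111111110101110 to get c = 111111110101010.


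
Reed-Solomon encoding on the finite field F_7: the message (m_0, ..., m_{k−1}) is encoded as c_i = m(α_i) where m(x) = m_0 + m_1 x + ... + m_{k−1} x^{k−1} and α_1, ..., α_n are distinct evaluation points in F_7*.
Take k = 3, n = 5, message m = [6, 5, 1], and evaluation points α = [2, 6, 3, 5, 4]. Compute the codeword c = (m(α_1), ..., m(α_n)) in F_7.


c = [6, 2, 2, 0, 0]

Message polynomial: m(x) = 6 + 5·x + 1·x^2 (mod 7).
For each evaluation point α_i, compute m(α_i) mod 7:
  α_1 = 2: Horner steps 1 → 0 → 6, so m(2) = 6.
  α_2 = 6: Horner steps 1 → 4 → 2, so m(6) = 2.
  α_3 = 3: Horner steps 1 → 1 → 2, so m(3) = 2.
  α_4 = 5: Horner steps 1 → 3 → 0, so m(5) = 0.
  α_5 = 4: Horner steps 1 → 2 → 0, so m(4) = 0.
Codeword c = [6, 2, 2, 0, 0] ∈ F_7^5.


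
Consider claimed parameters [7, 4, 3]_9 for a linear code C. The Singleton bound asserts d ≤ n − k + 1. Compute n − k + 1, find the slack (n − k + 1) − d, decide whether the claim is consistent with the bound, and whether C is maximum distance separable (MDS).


Singleton RHS = n − k + 1 = 4, slack = 1, bound satisfied, not MDS.

Singleton bound: d ≤ n − k + 1.
Here n = 7, k = 4, so n − k + 1 = 4.
Given d = 3, check d ≤ 4: YES.
Slack = (n − k + 1) − d = 1.
The code is NOT MDS (slack = 1 > 0).
Description: the claimed parameters are [7, 4, 3]_9; such a code would be non-MDS.


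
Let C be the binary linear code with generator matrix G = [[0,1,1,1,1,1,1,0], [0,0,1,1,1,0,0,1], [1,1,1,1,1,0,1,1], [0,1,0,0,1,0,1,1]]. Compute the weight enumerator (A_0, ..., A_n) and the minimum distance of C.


Weight distribution: A_0 = 1, A_2 = 1, A_3 = 4, A_4 = 5, A_5 = 2, A_6 = 1, A_7 = 2. Minimum distance d = 2.

Enumerate all 2^4 = 16 messages m ∈ F_2^4.
For each, compute codeword c = mG in F_2^8, then tally its weight.
  m = 0000 → c = 00000000, weight = 0.
  m = 1000 → c = 01111110, weight = 6.
  m = 0100 → c = 00111001, weight = 4.
  m = 1100 → c = 01000111, weight = 4.
  m = 0010 → c = 11111011, weight = 7.
  m = 1010 → c = 10000101, weight = 3.
  m = 0110 → c = 11000010, weight = 3.
  m = 1110 → c = 10111100, weight = 5.
  m = 0001 → c = 01001011, weight = 4.
  m = 1001 → c = 00110101, weight = 4.
  m = 0101 → c = 01110010, weight = 4.
  m = 1101 → c = 00001100, weight = 2.
  m = 0011 → c = 10110000, weight = 3.
  m = 1011 → c = 11001110, weight = 5.
  m = 0111 → c = 10001001, weight = 3.
  m = 1111 → c = 11110111, weight = 7.
Tally weights:
  weight 0: 1 codewords.
  weight 2: 1 codewords.
  weight 3: 4 codewords.
  weight 4: 5 codewords.
  weight 5: 2 codewords.
  weight 6: 1 codewords.
  weight 7: 2 codewords.
Minimum distance d = smallest w > 0 with A_w > 0 = 2.
Sanity: Σ A_w = 16 = 2^4 = 16 ✓.


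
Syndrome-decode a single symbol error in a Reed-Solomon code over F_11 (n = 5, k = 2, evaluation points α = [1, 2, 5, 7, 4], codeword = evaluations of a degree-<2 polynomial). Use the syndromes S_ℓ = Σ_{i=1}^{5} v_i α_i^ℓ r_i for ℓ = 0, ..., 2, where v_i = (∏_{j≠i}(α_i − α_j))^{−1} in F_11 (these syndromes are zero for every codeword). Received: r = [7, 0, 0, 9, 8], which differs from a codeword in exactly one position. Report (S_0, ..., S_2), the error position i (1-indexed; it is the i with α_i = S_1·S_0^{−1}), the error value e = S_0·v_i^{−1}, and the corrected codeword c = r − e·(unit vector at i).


S = (6, 8, 7), error at position 3, error magnitude e = 10, c = [7, 0, 1, 9, 8].

Step 1: column multipliers v_i = (∏_{j≠i}(α_i − α_j))^{−1} mod 11.
  i = 1 (α = 1): (1−2)(1−5)(1−7)(1−4) = (−1)·(−4)·(−6)·(−3) = 72 ≡ 6, so v_1 = 6^{−1} = 2 (mod 11).
  i = 2 (α = 2): (2−1)(2−5)(2−7)(2−4) = 1·(−3)·(−5)·(−2) = −30 ≡ 3, so v_2 = 3^{−1} = 4 (mod 11).
  i = 3 (α = 5): (5−1)(5−2)(5−7)(5−4) = 4·3·(−2)·1 = −24 ≡ 9, so v_3 = 9^{−1} = 5 (mod 11).
  i = 4 (α = 7): (7−1)(7−2)(7−5)(7−4) = 6·5·2·3 = 180 ≡ 4, so v_4 = 4^{−1} = 3 (mod 11).
  i = 5 (α = 4): (4−1)(4−2)(4−5)(4−7) = 3·2·(−1)·(−3) = 18 ≡ 7, so v_5 = 7^{−1} = 8 (mod 11).
  v = [2, 4, 5, 3, 8].
Step 2: syndromes of r = [7, 0, 0, 9, 8] (all sums mod 11).
  S_0 = Σ v_i r_i = 2·7 + 4·0 + 5·0 + 3·9 + 8·8 = 105 ≡ 6.
  S_1 = Σ v_i α_i r_i = 2·1·7 + 4·2·0 + 5·5·0 + 3·7·9 + 8·4·8 = 459 ≡ 8.
  α_i^2 mod 11 = [1, 4, 3, 5, 5].
  S_2 = Σ v_i α_i^2 r_i = 2·1·7 + 4·4·0 + 5·3·0 + 3·5·9 + 8·5·8 = 469 ≡ 7.
  S = (6, 8, 7) ≠ 0, so r is not a codeword (an error is present).
Step 3: locate the error. For a single error e at position i, S_ℓ = v_i·e·α_i^ℓ, so α_err = S_1/S_0.
  S_0^{−1} = 6^{−1} = 2 (mod 11), so α_err = 8·2 = 16 ≡ 5 = α_3. Error position i = 3.
  Consistency check: S_2/S_1 = 7·7 = 49 ≡ 5 = α_err ✓ (single-error assumption holds).
Step 4: error magnitude e = S_0/v_3 = S_0·∏_{j≠3}(α_3 − α_j) = 6·9 = 54 ≡ 10 (mod 11).
Step 5: correct position 3: c_3 = r_3 − e = 0 − 10 ≡ 1 (mod 11). Hence c = [7, 0, 1, 9, 8].
  Check: interpolating c through the α_i gives m(x) = 3 + 4·x (degree < 2) with m(α_i) = c_i for every i, so c is indeed a codeword.


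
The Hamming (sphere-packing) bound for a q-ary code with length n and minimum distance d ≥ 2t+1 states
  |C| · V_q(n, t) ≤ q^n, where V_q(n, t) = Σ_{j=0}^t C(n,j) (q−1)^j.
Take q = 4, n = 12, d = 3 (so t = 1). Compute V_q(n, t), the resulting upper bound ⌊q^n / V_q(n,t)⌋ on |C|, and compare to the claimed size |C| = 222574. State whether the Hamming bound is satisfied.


V_q(n, t) = 37, q^n = 16777216, Hamming bound = 453438, |C| = 222574 ≤ bound (satisfied).

Step 1: Compute V_q(n, t) = Σ_{j=0}^1 C(n, j) (q−1)^j.
  j = 0: C(12,0)·(3)^0 = 1·1 = 1.
  j = 1: C(12,1)·(3)^1 = 12·3 = 36.
  V_q(n, t) = 1 + 36 = 37.
Step 2: q^n = 4^12 = 16777216.
Step 3: Hamming bound ⌊q^n / V_q(n,t)⌋ = ⌊16777216/37⌋ = 453438.
Step 4: Compare |C| = 222574 to 453438: satisfied.
The claimed |C| lies below the Hamming bound.


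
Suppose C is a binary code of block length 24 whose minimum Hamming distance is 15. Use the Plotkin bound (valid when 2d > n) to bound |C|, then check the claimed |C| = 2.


Plotkin bound M ≤ 4; given |C| = 2 ≤ bound (satisfied).

Check applicability: 2d = 30, n = 24.
2d − n = 6 > 0, so Plotkin applies.
Compute d/(2d−n) = 15/6 ≈ 2.5000.
⌊d/(2d−n)⌋ = 2.
Plotkin bound: M ≤ 2·2 = 4.
Given |C| = 2, check: satisfied.
This |C| is below the Plotkin bound.


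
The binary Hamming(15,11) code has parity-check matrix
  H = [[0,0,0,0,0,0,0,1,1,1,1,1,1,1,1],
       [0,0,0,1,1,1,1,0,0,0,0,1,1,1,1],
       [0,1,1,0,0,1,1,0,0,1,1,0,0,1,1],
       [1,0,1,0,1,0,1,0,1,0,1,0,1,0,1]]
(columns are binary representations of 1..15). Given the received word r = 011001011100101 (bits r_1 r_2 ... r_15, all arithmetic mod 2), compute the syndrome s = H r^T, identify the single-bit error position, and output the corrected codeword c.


s = (1, 1, 1, 0)^T, error position = 14, corrected codeword c = 011001011100111

Compute s = H r^T mod 2 one row at a time:
  s_1 = 1 + 1 + 1 + 0 + 0 + 1 + 0 + 1 = 5 ≡ 1 (mod 2).
  s_2 = 0 + 0 + 1 + 0 + 0 + 1 + 0 + 1 = 3 ≡ 1 (mod 2).
  s_3 = 1 + 1 + 1 + 0 + 1 + 0 + 0 + 1 = 5 ≡ 1 (mod 2).
  s_4 = 0 + 1 + 0 + 0 + 1 + 0 + 1 + 1 = 4 ≡ 0 (mod 2).
s = (1, 1, 1, 0)^T — this equals column 14 of H (binary 1110), so error is at position 14.
Correct: flip bit 14 of r = 011001011100101 to get c = 011001011100111.


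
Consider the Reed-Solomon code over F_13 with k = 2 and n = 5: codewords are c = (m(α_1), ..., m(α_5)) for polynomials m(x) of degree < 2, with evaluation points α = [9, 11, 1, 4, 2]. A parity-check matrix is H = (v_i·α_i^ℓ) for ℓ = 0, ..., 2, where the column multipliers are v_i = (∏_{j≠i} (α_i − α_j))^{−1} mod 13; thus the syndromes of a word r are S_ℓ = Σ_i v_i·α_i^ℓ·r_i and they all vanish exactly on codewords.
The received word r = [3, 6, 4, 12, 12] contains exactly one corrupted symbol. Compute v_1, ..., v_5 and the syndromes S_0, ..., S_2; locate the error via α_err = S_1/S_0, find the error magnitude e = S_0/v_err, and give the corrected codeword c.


S = (5, 7, 2), error at position 4, error magnitude e = 10, c = [3, 6, 4, 2, 12].

Step 1: column multipliers v_i = (∏_{j≠i}(α_i − α_j))^{−1} mod 13.
  i = 1 (α = 9): (9−11)(9−1)(9−4)(9−2) = (−2)·8·5·7 = −560 ≡ 12, so v_1 = 12^{−1} = 12 (mod 13).
  i = 2 (α = 11): (11−9)(11−1)(11−4)(11−2) = 2·10·7·9 = 1260 ≡ 12, so v_2 = 12^{−1} = 12 (mod 13).
  i = 3 (α = 1): (1−9)(1−11)(1−4)(1−2) = (−8)·(−10)·(−3)·(−1) = 240 ≡ 6, so v_3 = 6^{−1} = 11 (mod 13).
  i = 4 (α = 4): (4−9)(4−11)(4−1)(4−2) = (−5)·(−7)·3·2 = 210 ≡ 2, so v_4 = 2^{−1} = 7 (mod 13).
  i = 5 (α = 2): (2−9)(2−11)(2−1)(2−4) = (−7)·(−9)·1·(−2) = −126 ≡ 4, so v_5 = 4^{−1} = 10 (mod 13).
  v = [12, 12, 11, 7, 10].
Step 2: syndromes of r = [3, 6, 4, 12, 12] (all sums mod 13).
  S_0 = Σ v_i r_i = 12·3 + 12·6 + 11·4 + 7·12 + 10·12 = 356 ≡ 5.
  S_1 = Σ v_i α_i r_i = 12·9·3 + 12·11·6 + 11·1·4 + 7·4·12 + 10·2·12 = 1736 ≡ 7.
  α_i^2 mod 13 = [3, 4, 1, 3, 4].
  S_2 = Σ v_i α_i^2 r_i = 12·3·3 + 12·4·6 + 11·1·4 + 7·3·12 + 10·4·12 = 1172 ≡ 2.
  S = (5, 7, 2) ≠ 0, so r is not a codeword (an error is present).
Step 3: locate the error. For a single error e at position i, S_ℓ = v_i·e·α_i^ℓ, so α_err = S_1/S_0.
  S_0^{−1} = 5^{−1} = 8 (mod 13), so α_err = 7·8 = 56 ≡ 4 = α_4. Error position i = 4.
  Consistency check: S_2/S_1 = 2·2 = 4 ≡ 4 = α_err ✓ (single-error assumption holds).
Step 4: error magnitude e = S_0/v_4 = S_0·∏_{j≠4}(α_4 − α_j) = 5·2 = 10 ≡ 10 (mod 13).
Step 5: correct position 4: c_4 = r_4 − e = 12 − 10 ≡ 2 (mod 13). Hence c = [3, 6, 4, 2, 12].
  Check: interpolating c through the α_i gives m(x) = 9 + 8·x (degree < 2) with m(α_i) = c_i for every i, so c is indeed a codeword.
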